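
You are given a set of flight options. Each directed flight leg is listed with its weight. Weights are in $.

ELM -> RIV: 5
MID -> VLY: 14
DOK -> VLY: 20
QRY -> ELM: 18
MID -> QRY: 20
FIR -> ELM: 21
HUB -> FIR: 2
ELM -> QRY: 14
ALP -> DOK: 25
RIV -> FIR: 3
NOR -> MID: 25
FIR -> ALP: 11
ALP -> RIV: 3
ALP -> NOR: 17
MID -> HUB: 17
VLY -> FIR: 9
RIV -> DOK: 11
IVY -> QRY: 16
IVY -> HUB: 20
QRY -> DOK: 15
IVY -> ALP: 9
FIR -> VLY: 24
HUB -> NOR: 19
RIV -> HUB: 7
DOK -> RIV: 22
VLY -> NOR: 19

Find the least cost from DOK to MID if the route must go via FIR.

$78

Best DOK to FIR: DOK–RIV–FIR costing 25
Best FIR to MID: FIR–ALP–NOR–MID costing 53
Total via FIR: 25 + 53 = $78.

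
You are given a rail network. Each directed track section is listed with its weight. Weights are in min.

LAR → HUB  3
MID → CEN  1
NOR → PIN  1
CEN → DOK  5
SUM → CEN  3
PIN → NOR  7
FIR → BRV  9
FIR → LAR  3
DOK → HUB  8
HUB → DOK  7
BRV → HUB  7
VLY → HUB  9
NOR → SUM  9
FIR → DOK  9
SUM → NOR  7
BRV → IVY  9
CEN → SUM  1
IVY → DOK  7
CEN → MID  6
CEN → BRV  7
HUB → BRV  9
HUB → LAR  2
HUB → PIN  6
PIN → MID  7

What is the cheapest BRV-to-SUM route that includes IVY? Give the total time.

39 min

Shortest BRV→IVY: BRV–IVY = 9
Best IVY to SUM: IVY–DOK–HUB–PIN–MID–CEN–SUM costing 30
Total via IVY: 9 + 30 = 39 min.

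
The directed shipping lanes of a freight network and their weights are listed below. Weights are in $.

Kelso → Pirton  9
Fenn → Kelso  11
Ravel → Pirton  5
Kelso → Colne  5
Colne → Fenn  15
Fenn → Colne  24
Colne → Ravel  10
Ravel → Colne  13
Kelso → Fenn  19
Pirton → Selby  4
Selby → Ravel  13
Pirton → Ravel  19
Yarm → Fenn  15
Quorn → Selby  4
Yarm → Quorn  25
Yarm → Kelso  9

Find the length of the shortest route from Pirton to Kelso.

$56

Running Dijkstra from Pirton:
Pirton: 0
Selby: 4  (via Pirton)
Ravel: 17  (via Selby)
Colne: 30  (via Ravel)
Fenn: 45  (via Colne)
Kelso: 56  (via Fenn)
Shortest route: Pirton–Selby–Ravel–Colne–Fenn–Kelso = $56.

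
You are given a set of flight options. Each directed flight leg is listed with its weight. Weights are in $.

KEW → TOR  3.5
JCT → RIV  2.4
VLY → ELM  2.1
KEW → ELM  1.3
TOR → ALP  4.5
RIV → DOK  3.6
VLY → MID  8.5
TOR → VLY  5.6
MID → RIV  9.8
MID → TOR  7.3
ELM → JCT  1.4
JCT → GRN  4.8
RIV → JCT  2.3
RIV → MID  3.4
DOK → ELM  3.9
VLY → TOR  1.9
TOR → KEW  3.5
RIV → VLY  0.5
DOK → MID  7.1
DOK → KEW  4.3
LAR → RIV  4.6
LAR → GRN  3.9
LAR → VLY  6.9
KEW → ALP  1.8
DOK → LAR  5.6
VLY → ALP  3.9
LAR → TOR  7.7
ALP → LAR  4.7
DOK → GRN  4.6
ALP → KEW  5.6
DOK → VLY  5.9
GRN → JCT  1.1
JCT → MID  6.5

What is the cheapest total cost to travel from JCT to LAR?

Compare a few routes:
JCT - RIV - DOK - LAR: 2.4+3.6+5.6 = 11.6
JCT - RIV - VLY - ALP - LAR: 2.4+0.5+3.9+4.7 = 11.5
The minimum is $11.5 via JCT - RIV - VLY - ALP - LAR.

$11.5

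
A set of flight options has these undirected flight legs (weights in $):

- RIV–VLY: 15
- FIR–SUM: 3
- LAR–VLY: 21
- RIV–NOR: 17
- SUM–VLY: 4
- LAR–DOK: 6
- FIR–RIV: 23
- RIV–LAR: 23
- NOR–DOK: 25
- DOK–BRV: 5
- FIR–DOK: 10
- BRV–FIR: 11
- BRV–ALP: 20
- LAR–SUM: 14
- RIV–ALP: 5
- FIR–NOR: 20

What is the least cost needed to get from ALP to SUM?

Shortest distances from ALP:
ALP: 0
RIV: 5  (via ALP)
BRV: 20  (via ALP)
VLY: 20  (via RIV)
NOR: 22  (via RIV)
SUM: 24  (via VLY)
Shortest route: ALP–RIV–VLY–SUM = $24.

$24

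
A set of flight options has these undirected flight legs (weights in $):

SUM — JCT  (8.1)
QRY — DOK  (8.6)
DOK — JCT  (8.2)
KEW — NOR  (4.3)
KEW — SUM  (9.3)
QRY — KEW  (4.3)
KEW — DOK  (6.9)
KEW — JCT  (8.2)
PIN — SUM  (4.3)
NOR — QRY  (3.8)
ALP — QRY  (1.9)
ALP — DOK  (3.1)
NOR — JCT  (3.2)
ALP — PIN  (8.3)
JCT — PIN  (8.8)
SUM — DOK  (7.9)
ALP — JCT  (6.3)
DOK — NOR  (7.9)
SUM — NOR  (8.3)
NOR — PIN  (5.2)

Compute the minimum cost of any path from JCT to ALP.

Shortest distances from JCT:
JCT: 0
NOR: 3.2  (via JCT)
ALP: 6.3  (via JCT)
Shortest route: JCT → ALP = $6.3.

$6.3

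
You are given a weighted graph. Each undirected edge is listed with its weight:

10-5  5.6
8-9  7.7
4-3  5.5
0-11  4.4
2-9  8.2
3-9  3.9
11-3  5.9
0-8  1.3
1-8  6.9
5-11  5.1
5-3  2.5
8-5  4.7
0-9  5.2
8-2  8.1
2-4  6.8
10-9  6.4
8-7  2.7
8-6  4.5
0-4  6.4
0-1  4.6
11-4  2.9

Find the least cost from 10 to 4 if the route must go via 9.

Best 10 to 9: 10–9 costing 6.4
Best 9 to 4: 9–3–4 costing 9.4
Total via 9: 6.4 + 9.4 = 15.8.

15.8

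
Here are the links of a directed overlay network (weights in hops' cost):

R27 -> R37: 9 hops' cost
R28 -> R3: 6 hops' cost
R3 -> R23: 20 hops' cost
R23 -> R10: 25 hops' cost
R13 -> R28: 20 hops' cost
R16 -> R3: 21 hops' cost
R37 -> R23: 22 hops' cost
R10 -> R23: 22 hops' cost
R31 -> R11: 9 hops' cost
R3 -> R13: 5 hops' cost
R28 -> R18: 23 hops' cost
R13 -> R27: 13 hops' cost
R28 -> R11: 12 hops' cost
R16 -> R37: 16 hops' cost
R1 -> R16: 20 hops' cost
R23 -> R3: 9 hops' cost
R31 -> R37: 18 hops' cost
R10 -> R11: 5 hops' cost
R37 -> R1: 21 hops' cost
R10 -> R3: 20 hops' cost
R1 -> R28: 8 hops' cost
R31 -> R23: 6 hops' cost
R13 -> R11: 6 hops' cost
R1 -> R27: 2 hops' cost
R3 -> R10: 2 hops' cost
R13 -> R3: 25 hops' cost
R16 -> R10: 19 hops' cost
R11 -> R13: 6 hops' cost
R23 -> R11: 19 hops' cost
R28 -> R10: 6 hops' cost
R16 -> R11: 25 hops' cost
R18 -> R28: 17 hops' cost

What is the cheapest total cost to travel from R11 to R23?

Settle nodes by increasing distance from R11:
R11: 0
R13: 6  (via R11)
R27: 19  (via R13)
R28: 26  (via R13)
R37: 28  (via R27)
R3: 31  (via R13)
R10: 32  (via R28)
R18: 49  (via R28)
R1: 49  (via R37)
R23: 50  (via R37)
Shortest route: R11–R13–R27–R37–R23 = 50 hops' cost.

50 hops' cost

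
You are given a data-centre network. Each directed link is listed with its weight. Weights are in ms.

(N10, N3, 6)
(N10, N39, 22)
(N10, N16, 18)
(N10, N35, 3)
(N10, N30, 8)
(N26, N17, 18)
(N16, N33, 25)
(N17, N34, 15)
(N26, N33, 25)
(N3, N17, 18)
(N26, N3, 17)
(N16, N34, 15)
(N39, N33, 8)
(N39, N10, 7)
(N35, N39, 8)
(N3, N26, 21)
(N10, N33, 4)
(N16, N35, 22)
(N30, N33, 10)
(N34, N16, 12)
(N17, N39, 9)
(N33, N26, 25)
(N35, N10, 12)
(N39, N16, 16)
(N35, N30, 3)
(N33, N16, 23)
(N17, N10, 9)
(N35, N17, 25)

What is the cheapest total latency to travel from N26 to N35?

30 ms

Settle nodes by increasing distance from N26:
N26: 0
N3: 17  (via N26)
N17: 18  (via N26)
N33: 25  (via N26)
N39: 27  (via N17)
N10: 27  (via N17)
N35: 30  (via N10)
Shortest route: N26–N17–N10–N35 = 30 ms.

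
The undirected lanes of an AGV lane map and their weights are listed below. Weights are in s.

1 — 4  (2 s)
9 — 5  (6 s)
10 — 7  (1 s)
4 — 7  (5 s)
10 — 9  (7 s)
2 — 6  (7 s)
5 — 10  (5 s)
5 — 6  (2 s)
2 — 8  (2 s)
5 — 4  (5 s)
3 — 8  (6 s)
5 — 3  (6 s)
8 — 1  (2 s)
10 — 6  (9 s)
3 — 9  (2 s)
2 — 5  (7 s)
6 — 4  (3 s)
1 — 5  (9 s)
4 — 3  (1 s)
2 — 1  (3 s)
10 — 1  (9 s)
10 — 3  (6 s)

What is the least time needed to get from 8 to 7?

9 s

Running Dijkstra from 8:
8: 0
1: 2  (via 8)
2: 2  (via 8)
4: 4  (via 1)
3: 5  (via 4)
6: 7  (via 4)
9: 7  (via 3)
5: 9  (via 2)
7: 9  (via 4)
Shortest route: 8–1–4–7 = 9 s.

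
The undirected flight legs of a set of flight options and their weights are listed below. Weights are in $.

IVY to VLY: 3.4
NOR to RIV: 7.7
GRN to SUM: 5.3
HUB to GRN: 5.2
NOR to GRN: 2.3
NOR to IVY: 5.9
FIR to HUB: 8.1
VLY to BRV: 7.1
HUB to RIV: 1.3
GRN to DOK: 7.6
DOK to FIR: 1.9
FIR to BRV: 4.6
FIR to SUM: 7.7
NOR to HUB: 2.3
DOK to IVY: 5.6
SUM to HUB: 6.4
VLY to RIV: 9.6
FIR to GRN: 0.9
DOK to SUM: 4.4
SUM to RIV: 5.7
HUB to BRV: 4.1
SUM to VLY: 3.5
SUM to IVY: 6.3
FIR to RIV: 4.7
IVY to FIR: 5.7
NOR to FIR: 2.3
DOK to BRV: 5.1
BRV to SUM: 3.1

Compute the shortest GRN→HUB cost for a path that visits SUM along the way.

$11.7

Shortest GRN→SUM: GRN–SUM = 5.3
Best SUM to HUB: SUM–HUB costing 6.4
Total via SUM: 5.3 + 6.4 = $11.7.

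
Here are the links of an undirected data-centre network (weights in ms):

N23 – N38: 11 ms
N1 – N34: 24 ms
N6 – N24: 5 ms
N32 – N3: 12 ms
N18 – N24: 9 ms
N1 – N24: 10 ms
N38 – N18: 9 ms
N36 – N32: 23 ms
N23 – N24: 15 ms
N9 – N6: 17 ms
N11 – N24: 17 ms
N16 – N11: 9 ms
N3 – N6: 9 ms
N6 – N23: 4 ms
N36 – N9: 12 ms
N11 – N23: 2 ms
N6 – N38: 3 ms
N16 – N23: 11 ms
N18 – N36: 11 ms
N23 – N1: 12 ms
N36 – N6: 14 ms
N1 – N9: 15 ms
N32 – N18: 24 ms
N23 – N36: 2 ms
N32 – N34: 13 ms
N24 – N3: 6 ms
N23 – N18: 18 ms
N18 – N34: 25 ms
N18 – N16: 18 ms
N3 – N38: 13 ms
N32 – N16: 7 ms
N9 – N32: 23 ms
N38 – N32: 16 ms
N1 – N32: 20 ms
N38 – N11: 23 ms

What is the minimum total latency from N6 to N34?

32 ms

Enumerating some paths:
N6 - N3 - N32 - N34: 9+12+13 = 34
N6 - N38 - N32 - N34: 3+16+13 = 32
Cheapest is N6 - N38 - N32 - N34 at 32 ms.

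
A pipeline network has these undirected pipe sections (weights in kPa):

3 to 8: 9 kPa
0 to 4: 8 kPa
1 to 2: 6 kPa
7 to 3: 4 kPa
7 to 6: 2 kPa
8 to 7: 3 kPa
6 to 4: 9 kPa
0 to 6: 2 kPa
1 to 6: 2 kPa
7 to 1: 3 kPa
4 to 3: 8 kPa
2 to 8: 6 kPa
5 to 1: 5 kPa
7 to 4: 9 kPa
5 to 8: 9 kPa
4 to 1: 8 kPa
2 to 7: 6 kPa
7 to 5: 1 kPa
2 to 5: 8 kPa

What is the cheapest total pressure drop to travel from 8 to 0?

Candidate routes:
8 - 7 - 1 - 6 - 0: 3+3+2+2 = 10
8 - 7 - 6 - 0: 3+2+2 = 7
8 - 7 - 5 - 1 - 6 - 0: 3+1+5+2+2 = 13
The minimum is 7 kPa via 8 - 7 - 6 - 0.

7 kPa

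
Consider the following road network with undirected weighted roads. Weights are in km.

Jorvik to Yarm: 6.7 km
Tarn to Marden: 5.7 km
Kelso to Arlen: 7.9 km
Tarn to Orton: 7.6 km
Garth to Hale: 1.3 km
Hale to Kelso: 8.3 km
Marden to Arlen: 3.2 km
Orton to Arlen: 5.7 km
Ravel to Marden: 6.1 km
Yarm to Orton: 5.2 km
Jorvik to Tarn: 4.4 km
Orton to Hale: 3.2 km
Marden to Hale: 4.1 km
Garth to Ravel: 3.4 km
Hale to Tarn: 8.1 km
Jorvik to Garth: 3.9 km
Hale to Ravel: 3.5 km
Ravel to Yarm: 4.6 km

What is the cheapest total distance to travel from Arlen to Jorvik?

Candidate routes:
Arlen - Orton - Hale - Garth - Jorvik: 5.7+3.2+1.3+3.9 = 14.1
Arlen - Marden - Hale - Garth - Jorvik: 3.2+4.1+1.3+3.9 = 12.5
Arlen - Marden - Tarn - Jorvik: 3.2+5.7+4.4 = 13.3
Cheapest is Arlen - Marden - Hale - Garth - Jorvik at 12.5 km.

12.5 km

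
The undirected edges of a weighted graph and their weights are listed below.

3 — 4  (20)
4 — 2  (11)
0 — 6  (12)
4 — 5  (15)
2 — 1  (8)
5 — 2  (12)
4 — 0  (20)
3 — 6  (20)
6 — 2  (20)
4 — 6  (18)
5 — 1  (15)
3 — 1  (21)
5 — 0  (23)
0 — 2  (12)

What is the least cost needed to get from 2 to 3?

Shortest distances from 2:
2: 0
1: 8  (via 2)
4: 11  (via 2)
0: 12  (via 2)
5: 12  (via 2)
6: 20  (via 2)
3: 29  (via 1)
Shortest route: 2–1–3 = 29.

29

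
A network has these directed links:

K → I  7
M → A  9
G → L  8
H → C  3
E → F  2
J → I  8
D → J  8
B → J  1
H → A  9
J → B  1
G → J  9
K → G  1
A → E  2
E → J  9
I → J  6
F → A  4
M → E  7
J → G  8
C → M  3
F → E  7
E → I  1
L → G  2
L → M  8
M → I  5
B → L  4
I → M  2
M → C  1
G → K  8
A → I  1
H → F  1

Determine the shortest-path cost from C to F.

12

Shortest distances from C:
C: 0
M: 3  (via C)
I: 8  (via M)
E: 10  (via M)
A: 12  (via M)
F: 12  (via E)
Shortest route: C → M → E → F = 12.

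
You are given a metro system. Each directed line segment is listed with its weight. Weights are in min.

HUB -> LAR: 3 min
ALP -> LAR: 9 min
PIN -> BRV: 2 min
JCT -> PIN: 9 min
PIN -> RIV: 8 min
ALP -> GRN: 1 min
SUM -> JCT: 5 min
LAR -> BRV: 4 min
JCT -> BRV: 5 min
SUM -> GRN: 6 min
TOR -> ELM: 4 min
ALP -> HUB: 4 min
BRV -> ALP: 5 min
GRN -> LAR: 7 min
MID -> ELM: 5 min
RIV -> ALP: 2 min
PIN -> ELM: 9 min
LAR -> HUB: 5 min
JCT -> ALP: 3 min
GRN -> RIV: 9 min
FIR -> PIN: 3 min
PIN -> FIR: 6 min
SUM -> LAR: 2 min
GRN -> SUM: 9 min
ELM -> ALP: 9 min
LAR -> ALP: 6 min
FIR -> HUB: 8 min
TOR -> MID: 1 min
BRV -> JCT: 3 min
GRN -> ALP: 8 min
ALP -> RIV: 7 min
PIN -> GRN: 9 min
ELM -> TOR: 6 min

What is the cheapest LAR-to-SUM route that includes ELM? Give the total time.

44 min

Best LAR to ELM: LAR–BRV–JCT–PIN–ELM costing 25
Best ELM to SUM: ELM–ALP–GRN–SUM costing 19
Total via ELM: 25 + 19 = 44 min.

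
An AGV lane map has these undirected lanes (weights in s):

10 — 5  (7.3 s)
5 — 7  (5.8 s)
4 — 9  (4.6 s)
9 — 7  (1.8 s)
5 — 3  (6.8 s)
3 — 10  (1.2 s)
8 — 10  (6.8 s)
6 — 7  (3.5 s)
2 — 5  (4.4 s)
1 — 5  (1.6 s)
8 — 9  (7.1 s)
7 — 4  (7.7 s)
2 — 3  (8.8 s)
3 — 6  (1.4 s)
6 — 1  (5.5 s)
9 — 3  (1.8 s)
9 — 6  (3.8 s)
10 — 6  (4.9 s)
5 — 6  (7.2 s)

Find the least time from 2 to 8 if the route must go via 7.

19.1 s

Best 2 to 7: 2–5–7 costing 10.2
Best 7 to 8: 7–9–8 costing 8.9
Total via 7: 10.2 + 8.9 = 19.1 s.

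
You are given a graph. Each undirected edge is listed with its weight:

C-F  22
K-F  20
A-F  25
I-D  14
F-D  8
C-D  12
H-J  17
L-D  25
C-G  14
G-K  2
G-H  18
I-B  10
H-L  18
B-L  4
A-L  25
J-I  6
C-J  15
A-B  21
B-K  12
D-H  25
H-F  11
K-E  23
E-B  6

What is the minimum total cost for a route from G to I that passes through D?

40

Best G to D: G → C → D costing 26
Shortest D→I: D → I = 14
Total via D: 26 + 14 = 40.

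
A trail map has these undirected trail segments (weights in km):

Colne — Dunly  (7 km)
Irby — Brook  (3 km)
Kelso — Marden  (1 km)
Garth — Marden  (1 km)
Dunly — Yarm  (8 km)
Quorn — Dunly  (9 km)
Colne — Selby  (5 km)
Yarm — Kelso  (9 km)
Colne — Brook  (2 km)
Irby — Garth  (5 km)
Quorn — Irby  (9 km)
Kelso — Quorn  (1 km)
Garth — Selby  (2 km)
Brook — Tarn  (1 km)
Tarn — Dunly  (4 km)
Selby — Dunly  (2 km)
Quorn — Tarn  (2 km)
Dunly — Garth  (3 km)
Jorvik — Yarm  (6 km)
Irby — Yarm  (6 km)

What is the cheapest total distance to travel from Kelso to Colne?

Compare a few routes:
Kelso → Marden → Garth → Irby → Brook → Colne: 1+1+5+3+2 = 12
Kelso → Quorn → Tarn → Brook → Colne: 1+2+1+2 = 6
Kelso → Marden → Garth → Dunly → Selby → Colne: 1+1+3+2+5 = 12
Kelso → Marden → Garth → Selby → Colne: 1+1+2+5 = 9
The minimum is 6 km via Kelso → Quorn → Tarn → Brook → Colne.

6 km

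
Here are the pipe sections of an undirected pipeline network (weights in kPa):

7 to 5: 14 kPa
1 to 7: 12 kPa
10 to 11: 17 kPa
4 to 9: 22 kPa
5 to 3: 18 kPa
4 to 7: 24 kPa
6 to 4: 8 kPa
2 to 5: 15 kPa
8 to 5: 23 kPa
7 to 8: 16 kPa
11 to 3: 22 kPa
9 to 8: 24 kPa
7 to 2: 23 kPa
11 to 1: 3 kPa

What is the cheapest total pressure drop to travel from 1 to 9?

Shortest distances from 1:
1: 0
11: 3  (via 1)
7: 12  (via 1)
10: 20  (via 11)
3: 25  (via 11)
5: 26  (via 7)
8: 28  (via 7)
2: 35  (via 7)
4: 36  (via 7)
6: 44  (via 4)
9: 52  (via 8)
Shortest route: 1–7–8–9 = 52 kPa.

52 kPa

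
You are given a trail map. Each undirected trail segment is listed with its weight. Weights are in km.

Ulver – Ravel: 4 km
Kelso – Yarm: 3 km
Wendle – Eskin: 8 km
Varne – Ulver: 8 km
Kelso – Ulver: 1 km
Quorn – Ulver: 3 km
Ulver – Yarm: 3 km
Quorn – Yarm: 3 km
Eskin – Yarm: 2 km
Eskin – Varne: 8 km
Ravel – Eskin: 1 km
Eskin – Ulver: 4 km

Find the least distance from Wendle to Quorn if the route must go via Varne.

Shortest Wendle→Varne: Wendle → Eskin → Varne = 16
Shortest Varne→Quorn: Varne → Ulver → Quorn = 11
Total via Varne: 16 + 11 = 27 km.

27 km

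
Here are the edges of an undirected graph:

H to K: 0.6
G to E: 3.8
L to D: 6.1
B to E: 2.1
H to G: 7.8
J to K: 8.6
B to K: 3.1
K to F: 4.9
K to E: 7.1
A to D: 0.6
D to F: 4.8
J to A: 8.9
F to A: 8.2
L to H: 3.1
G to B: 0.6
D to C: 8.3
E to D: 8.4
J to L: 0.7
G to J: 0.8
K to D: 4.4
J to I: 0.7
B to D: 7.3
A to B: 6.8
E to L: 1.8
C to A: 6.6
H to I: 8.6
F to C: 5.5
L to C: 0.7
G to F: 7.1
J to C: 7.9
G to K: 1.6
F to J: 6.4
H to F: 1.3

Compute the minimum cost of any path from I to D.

7.5

Enumerating some paths:
I–J–L–C–A–D: 0.7+0.7+0.7+6.6+0.6 = 9.3
I–J–L–D: 0.7+0.7+6.1 = 7.5
I–J–G–B–D: 0.7+0.8+0.6+7.3 = 9.4
I–J–G–B–A–D: 0.7+0.8+0.6+6.8+0.6 = 9.5
The minimum is 7.5 via I–J–L–D.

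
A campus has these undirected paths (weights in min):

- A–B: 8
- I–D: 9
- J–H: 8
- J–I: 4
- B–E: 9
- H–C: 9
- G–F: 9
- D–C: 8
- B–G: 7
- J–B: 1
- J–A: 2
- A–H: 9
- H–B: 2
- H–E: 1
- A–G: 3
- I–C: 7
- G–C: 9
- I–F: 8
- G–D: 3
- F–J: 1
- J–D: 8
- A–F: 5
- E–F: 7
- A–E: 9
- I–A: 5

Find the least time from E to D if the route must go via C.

18 min

Shortest E→C: E–H–C = 10
Shortest C→D: C–D = 8
Total via C: 10 + 8 = 18 min.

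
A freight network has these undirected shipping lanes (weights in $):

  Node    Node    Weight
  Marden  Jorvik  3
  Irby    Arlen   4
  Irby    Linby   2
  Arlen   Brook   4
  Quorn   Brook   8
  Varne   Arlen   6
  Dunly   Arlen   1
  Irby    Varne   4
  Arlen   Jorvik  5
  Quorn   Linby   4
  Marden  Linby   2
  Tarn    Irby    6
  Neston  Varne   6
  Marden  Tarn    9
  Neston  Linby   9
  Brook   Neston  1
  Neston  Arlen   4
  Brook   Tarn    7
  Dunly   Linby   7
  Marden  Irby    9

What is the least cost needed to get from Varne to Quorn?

Compare a few routes:
Varne - Neston - Brook - Quorn: 6+1+8 = 15
Varne - Irby - Linby - Quorn: 4+2+4 = 10
Cheapest is Varne - Irby - Linby - Quorn at $10.

$10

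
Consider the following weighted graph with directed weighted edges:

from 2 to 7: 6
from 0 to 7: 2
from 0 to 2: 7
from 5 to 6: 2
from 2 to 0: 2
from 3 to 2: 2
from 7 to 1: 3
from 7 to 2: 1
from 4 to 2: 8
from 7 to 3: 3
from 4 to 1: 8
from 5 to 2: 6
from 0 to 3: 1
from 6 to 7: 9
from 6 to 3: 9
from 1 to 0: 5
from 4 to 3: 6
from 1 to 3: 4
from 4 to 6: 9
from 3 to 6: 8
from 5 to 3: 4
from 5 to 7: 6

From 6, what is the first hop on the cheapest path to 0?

7

Candidate routes:
6 → 3 → 2 → 0: 9+2+2 = 13
6 → 7 → 2 → 0: 9+1+2 = 12
The minimum is 12 via 6 → 7 → 2 → 0.
So from 6 the first move is to 7.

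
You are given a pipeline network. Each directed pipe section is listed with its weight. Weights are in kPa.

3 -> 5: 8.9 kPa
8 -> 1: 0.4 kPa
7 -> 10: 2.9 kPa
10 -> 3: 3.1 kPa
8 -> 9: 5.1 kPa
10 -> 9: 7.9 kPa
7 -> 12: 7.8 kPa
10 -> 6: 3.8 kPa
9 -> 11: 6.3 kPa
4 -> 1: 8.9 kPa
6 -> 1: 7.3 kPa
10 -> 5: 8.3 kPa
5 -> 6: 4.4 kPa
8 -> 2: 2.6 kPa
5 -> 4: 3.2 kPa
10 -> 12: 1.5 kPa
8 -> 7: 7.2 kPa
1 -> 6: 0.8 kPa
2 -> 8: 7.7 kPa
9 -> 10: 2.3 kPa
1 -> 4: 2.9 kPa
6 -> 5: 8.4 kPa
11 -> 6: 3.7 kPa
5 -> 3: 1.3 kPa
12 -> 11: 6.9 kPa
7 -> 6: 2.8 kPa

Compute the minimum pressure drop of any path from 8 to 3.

10.5 kPa

Candidate routes:
8–9–10–3: 5.1+2.3+3.1 = 10.5
8–1–6–5–3: 0.4+0.8+8.4+1.3 = 10.9
8–9–10–5–3: 5.1+2.3+8.3+1.3 = 17
8–7–10–3: 7.2+2.9+3.1 = 13.2
The minimum is 10.5 kPa via 8–9–10–3.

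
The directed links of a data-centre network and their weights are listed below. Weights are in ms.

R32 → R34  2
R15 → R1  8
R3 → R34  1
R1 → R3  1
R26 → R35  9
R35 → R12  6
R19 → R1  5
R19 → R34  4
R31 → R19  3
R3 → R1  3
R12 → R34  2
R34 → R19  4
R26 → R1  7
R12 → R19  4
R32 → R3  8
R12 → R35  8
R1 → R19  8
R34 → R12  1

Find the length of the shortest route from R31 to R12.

8 ms

Candidate routes:
R31 → R19 → R1 → R3 → R34 → R12: 3+5+1+1+1 = 11
R31 → R19 → R34 → R12: 3+4+1 = 8
The minimum is 8 ms via R31 → R19 → R34 → R12.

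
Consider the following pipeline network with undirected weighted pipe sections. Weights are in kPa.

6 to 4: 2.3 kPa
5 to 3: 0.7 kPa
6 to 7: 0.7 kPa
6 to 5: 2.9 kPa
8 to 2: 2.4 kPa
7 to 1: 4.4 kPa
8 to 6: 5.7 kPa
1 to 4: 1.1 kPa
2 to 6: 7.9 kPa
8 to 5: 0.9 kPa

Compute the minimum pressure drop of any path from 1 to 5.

Settle nodes by increasing distance from 1:
1: 0
4: 1.1  (via 1)
6: 3.4  (via 4)
7: 4.1  (via 6)
5: 6.3  (via 6)
Shortest route: 1 → 4 → 6 → 5 = 6.3 kPa.

6.3 kPa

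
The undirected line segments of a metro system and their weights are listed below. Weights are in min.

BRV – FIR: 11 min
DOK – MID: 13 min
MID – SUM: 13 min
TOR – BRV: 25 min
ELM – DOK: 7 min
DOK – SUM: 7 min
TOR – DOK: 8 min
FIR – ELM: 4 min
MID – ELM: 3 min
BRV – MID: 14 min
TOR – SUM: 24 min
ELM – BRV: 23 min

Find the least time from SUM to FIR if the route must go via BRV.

Shortest SUM→BRV: SUM–MID–BRV = 27
Best BRV to FIR: BRV–FIR costing 11
Total via BRV: 27 + 11 = 38 min.

38 min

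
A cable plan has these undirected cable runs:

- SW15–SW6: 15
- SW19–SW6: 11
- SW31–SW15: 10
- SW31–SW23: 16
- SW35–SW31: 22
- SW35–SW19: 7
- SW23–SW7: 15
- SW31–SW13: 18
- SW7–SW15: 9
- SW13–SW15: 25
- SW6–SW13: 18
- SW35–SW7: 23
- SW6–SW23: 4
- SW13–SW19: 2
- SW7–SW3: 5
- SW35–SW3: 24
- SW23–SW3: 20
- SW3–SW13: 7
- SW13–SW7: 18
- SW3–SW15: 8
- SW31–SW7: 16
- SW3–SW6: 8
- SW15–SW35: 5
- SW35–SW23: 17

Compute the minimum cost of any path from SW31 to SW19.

Enumerating some paths:
SW31 - SW15 - SW35 - SW19: 10+5+7 = 22
SW31 - SW13 - SW19: 18+2 = 20
Cheapest is SW31 - SW13 - SW19 at 20.

20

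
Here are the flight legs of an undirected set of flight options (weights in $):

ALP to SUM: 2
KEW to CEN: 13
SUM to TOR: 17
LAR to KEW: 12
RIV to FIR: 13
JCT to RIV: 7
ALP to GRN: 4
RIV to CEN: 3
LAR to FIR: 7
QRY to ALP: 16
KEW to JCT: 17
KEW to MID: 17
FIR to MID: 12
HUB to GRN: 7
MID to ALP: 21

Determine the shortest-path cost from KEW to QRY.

$54

Enumerating some paths:
KEW - LAR - FIR - MID - ALP - QRY: 12+7+12+21+16 = 68
KEW - MID - ALP - QRY: 17+21+16 = 54
The minimum is $54 via KEW - MID - ALP - QRY.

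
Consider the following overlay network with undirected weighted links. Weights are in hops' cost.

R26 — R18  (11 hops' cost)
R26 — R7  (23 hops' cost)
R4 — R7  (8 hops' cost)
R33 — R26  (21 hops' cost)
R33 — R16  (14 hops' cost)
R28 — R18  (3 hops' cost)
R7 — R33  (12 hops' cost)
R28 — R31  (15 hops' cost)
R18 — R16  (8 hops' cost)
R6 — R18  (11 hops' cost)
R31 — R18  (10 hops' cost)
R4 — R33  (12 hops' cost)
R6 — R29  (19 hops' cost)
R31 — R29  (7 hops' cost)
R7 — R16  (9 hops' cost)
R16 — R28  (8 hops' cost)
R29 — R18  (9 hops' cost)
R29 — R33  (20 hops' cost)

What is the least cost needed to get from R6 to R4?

Shortest distances from R6:
R6: 0
R18: 11  (via R6)
R28: 14  (via R18)
R16: 19  (via R18)
R29: 19  (via R6)
R31: 21  (via R18)
R26: 22  (via R18)
R7: 28  (via R16)
R33: 33  (via R16)
R4: 36  (via R7)
Shortest route: R6–R18–R16–R7–R4 = 36 hops' cost.

36 hops' cost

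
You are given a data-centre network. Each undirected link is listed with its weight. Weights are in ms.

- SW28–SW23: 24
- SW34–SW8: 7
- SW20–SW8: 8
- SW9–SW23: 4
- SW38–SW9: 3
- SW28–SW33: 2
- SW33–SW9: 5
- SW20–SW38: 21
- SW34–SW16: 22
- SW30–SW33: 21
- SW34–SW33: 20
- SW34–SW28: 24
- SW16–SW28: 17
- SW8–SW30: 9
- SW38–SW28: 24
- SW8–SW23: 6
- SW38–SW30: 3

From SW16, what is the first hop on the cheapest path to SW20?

Candidate routes:
SW16 - SW28 - SW33 - SW9 - SW38 - SW30 - SW8 - SW20: 17+2+5+3+3+9+8 = 47
SW16 - SW28 - SW33 - SW9 - SW23 - SW8 - SW20: 17+2+5+4+6+8 = 42
SW16 - SW34 - SW8 - SW20: 22+7+8 = 37
Cheapest is SW16 - SW34 - SW8 - SW20 at 37 ms.
So from SW16 the first move is to SW34.

SW34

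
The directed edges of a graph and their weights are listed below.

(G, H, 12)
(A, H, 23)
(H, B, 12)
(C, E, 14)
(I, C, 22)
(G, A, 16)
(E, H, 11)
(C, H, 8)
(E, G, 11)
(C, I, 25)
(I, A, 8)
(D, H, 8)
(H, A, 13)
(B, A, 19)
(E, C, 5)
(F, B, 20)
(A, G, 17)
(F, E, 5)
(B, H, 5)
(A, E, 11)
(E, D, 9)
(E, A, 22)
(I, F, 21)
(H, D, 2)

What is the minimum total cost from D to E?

Compare a few routes:
D - H - B - A - E: 8+12+19+11 = 50
D - H - A - E: 8+13+11 = 32
Cheapest is D - H - A - E at 32.

32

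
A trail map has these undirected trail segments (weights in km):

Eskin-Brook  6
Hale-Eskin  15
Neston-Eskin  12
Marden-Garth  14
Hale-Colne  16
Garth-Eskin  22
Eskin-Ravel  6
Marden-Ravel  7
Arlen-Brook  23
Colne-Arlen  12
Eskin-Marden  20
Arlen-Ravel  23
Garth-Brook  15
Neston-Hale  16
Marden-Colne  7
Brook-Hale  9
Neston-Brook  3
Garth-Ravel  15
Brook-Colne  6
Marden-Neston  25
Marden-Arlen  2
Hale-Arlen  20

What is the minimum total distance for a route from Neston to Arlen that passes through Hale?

32 km

Best Neston to Hale: Neston–Brook–Hale costing 12
Shortest Hale→Arlen: Hale–Arlen = 20
Total via Hale: 12 + 20 = 32 km.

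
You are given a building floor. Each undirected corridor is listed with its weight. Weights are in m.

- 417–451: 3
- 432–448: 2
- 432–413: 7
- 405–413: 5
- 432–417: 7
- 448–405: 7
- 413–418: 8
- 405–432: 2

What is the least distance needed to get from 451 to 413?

17 m

Running Dijkstra from 451:
451: 0
417: 3  (via 451)
432: 10  (via 417)
405: 12  (via 432)
448: 12  (via 432)
413: 17  (via 432)
Shortest route: 451 → 417 → 432 → 413 = 17 m.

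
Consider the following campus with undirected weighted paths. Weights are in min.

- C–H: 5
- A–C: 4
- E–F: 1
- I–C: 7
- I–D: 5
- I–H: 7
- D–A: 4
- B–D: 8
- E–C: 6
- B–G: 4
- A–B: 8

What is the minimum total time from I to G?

Enumerating some paths:
I - D - A - B - G: 5+4+8+4 = 21
I - C - A - B - G: 7+4+8+4 = 23
I - D - B - G: 5+8+4 = 17
I - C - A - D - B - G: 7+4+4+8+4 = 27
The minimum is 17 min via I - D - B - G.

17 min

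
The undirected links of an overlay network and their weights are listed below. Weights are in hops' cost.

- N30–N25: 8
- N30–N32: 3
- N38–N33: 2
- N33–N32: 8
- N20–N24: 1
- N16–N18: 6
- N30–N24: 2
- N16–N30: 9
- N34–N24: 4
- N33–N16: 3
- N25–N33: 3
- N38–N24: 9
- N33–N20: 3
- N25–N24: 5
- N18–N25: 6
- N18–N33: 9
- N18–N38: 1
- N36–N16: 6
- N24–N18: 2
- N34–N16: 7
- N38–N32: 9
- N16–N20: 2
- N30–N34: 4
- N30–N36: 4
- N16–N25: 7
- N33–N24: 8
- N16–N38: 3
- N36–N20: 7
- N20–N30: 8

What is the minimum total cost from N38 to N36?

Settle nodes by increasing distance from N38:
N38: 0
N18: 1  (via N38)
N33: 2  (via N38)
N24: 3  (via N18)
N16: 3  (via N38)
N20: 4  (via N24)
N30: 5  (via N24)
N25: 5  (via N33)
N34: 7  (via N24)
N32: 8  (via N30)
N36: 9  (via N16)
Shortest route: N38 → N16 → N36 = 9 hops' cost.

9 hops' cost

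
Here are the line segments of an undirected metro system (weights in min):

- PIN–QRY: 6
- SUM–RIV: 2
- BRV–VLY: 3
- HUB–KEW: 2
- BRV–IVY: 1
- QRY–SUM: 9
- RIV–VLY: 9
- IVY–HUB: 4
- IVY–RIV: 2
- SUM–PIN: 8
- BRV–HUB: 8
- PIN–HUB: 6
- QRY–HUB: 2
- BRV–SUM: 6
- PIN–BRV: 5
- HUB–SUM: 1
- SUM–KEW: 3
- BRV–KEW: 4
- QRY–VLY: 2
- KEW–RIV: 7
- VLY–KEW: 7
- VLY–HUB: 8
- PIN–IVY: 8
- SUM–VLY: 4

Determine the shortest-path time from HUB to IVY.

Enumerating some paths:
HUB - SUM - RIV - IVY: 1+2+2 = 5
HUB - IVY: 4 = 4
HUB - KEW - BRV - IVY: 2+4+1 = 7
Cheapest is HUB - IVY at 4 min.

4 min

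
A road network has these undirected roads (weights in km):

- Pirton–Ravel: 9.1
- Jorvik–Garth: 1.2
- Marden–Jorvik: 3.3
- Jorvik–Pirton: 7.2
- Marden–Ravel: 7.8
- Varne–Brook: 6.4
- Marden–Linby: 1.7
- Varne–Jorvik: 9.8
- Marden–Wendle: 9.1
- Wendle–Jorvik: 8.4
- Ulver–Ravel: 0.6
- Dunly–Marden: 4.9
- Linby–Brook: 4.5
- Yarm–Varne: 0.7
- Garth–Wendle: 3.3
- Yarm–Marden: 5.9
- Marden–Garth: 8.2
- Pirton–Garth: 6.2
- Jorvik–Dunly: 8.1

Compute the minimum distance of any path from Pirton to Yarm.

16.4 km

Shortest distances from Pirton:
Pirton: 0
Garth: 6.2  (via Pirton)
Jorvik: 7.2  (via Pirton)
Ravel: 9.1  (via Pirton)
Wendle: 9.5  (via Garth)
Ulver: 9.7  (via Ravel)
Marden: 10.5  (via Jorvik)
Linby: 12.2  (via Marden)
Dunly: 15.3  (via Jorvik)
Yarm: 16.4  (via Marden)
Shortest route: Pirton–Jorvik–Marden–Yarm = 16.4 km.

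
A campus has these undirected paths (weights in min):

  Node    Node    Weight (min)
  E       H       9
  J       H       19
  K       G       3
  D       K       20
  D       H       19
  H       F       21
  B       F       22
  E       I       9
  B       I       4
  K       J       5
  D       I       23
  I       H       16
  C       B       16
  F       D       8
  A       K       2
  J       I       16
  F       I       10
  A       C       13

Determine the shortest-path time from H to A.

26 min

Compare a few routes:
H → I → J → K → A: 16+16+5+2 = 39
H → J → K → A: 19+5+2 = 26
Cheapest is H → J → K → A at 26 min.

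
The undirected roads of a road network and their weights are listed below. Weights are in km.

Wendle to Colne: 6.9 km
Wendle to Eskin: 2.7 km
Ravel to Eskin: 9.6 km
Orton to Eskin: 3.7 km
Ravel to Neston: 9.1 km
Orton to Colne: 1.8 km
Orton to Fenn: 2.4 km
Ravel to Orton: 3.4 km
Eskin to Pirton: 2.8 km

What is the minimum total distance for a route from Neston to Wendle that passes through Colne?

Best Neston to Colne: Neston–Ravel–Orton–Colne costing 14.3
Shortest Colne→Wendle: Colne–Wendle = 6.9
Total via Colne: 14.3 + 6.9 = 21.2 km.

21.2 km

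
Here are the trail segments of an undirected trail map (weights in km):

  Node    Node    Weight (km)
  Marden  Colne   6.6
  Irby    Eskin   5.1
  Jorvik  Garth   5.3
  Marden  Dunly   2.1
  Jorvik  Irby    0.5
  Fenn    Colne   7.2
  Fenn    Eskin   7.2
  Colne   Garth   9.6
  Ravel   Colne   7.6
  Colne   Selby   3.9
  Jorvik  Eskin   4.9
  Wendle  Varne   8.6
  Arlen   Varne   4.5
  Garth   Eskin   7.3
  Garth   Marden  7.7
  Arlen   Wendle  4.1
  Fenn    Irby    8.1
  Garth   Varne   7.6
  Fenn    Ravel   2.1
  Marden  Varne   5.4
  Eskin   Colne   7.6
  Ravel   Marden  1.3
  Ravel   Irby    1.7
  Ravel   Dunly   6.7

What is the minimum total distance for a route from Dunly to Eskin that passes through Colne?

Best Dunly to Colne: Dunly–Marden–Colne costing 8.7
Best Colne to Eskin: Colne–Eskin costing 7.6
Total via Colne: 8.7 + 7.6 = 16.3 km.

16.3 km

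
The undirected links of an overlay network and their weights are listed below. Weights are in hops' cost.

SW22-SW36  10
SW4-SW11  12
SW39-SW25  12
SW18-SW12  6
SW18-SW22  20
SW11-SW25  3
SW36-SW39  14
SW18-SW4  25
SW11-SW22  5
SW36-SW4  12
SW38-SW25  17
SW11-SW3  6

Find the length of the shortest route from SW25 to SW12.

Candidate routes:
SW25–SW11–SW4–SW18–SW12: 3+12+25+6 = 46
SW25–SW11–SW22–SW36–SW4–SW18–SW12: 3+5+10+12+25+6 = 61
SW25–SW11–SW22–SW18–SW12: 3+5+20+6 = 34
Cheapest is SW25–SW11–SW22–SW18–SW12 at 34 hops' cost.

34 hops' cost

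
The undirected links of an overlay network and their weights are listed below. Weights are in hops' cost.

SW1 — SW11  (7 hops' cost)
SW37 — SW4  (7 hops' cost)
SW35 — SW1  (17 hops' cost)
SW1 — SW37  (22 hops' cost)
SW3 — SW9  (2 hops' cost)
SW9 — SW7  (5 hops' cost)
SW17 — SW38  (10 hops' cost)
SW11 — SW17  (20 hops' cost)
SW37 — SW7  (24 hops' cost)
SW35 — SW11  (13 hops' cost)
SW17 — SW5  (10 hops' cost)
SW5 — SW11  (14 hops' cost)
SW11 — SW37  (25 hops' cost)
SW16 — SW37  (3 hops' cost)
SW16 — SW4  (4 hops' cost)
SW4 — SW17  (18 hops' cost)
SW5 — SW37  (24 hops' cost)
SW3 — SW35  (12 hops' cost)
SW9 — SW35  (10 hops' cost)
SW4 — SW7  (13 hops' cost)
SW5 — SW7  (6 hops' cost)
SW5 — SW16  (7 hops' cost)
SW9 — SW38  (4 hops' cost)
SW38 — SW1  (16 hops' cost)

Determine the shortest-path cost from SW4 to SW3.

20 hops' cost

Candidate routes:
SW4 - SW7 - SW9 - SW3: 13+5+2 = 20
SW4 - SW16 - SW5 - SW7 - SW9 - SW3: 4+7+6+5+2 = 24
SW4 - SW37 - SW16 - SW5 - SW7 - SW9 - SW3: 7+3+7+6+5+2 = 30
The minimum is 20 hops' cost via SW4 - SW7 - SW9 - SW3.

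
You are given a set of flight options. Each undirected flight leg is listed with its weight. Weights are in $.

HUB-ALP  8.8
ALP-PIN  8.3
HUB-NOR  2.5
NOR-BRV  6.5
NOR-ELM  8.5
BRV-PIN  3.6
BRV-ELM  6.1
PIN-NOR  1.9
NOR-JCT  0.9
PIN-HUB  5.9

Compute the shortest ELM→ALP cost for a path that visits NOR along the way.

Shortest ELM→NOR: ELM–NOR = 8.5
Shortest NOR→ALP: NOR–PIN–ALP = 10.2
Total via NOR: 8.5 + 10.2 = $18.7.

$18.7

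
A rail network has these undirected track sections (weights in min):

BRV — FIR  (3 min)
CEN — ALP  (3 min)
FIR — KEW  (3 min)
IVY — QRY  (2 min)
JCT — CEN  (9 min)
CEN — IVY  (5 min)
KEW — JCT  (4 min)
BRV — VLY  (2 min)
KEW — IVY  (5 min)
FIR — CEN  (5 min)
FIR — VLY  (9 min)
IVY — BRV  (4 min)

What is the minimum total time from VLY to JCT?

Compare a few routes:
VLY → BRV → IVY → KEW → JCT: 2+4+5+4 = 15
VLY → BRV → FIR → KEW → JCT: 2+3+3+4 = 12
VLY → BRV → FIR → CEN → JCT: 2+3+5+9 = 19
VLY → FIR → KEW → JCT: 9+3+4 = 16
The minimum is 12 min via VLY → BRV → FIR → KEW → JCT.

12 min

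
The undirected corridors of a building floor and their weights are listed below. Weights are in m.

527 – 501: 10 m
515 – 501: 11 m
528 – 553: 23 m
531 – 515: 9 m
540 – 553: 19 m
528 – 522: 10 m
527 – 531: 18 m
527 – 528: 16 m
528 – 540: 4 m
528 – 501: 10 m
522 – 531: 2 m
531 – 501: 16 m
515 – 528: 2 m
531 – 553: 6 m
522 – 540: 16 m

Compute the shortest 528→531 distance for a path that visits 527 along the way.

34 m

Shortest 528→527: 528 → 527 = 16
Best 527 to 531: 527 → 531 costing 18
Total via 527: 16 + 18 = 34 m.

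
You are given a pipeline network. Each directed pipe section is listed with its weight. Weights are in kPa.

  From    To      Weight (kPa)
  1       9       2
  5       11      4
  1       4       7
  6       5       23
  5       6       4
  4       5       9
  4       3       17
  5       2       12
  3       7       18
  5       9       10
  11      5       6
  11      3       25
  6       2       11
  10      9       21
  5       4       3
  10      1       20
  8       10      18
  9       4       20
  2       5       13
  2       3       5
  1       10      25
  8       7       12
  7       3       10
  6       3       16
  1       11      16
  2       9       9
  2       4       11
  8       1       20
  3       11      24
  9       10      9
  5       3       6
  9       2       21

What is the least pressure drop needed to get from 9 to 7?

44 kPa

Settle nodes by increasing distance from 9:
9: 0
10: 9  (via 9)
4: 20  (via 9)
2: 21  (via 9)
3: 26  (via 2)
1: 29  (via 10)
5: 29  (via 4)
6: 33  (via 5)
11: 33  (via 5)
7: 44  (via 3)
Shortest route: 9 → 2 → 3 → 7 = 44 kPa.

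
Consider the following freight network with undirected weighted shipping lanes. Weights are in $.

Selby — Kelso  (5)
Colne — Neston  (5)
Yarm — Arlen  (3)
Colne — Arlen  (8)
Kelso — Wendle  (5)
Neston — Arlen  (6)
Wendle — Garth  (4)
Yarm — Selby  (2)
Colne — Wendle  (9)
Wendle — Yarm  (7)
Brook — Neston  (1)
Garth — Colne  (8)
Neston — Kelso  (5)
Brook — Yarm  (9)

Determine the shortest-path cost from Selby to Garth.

Candidate routes:
Selby - Yarm - Arlen - Colne - Garth: 2+3+8+8 = 21
Selby - Kelso - Wendle - Garth: 5+5+4 = 14
Selby - Yarm - Wendle - Garth: 2+7+4 = 13
The minimum is $13 via Selby - Yarm - Wendle - Garth.

$13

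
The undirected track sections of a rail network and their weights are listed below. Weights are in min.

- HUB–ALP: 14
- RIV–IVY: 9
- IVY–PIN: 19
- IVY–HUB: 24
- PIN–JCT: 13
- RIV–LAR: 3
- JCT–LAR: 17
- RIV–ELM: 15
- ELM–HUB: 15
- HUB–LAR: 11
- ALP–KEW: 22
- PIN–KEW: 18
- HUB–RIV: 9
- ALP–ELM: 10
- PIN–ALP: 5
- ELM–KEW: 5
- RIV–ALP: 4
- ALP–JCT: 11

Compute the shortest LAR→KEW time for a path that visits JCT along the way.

43 min

Best LAR to JCT: LAR → JCT costing 17
Best JCT to KEW: JCT → ALP → ELM → KEW costing 26
Total via JCT: 17 + 26 = 43 min.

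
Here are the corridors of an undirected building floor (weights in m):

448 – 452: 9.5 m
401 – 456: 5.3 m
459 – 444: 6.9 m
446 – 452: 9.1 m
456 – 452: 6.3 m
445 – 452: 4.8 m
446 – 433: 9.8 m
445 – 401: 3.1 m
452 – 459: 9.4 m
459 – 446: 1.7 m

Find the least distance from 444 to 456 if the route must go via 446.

24 m

Best 444 to 446: 444–459–446 costing 8.6
Shortest 446→456: 446–452–456 = 15.4
Total via 446: 8.6 + 15.4 = 24 m.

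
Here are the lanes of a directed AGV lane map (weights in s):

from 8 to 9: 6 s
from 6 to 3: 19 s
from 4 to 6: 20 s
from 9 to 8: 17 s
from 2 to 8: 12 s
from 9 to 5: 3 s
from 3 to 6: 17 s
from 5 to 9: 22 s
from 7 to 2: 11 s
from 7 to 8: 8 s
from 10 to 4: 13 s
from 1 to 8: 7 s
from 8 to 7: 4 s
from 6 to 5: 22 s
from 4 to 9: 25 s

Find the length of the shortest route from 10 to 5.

Candidate routes:
10 - 4 - 9 - 5: 13+25+3 = 41
10 - 4 - 6 - 5: 13+20+22 = 55
The minimum is 41 s via 10 - 4 - 9 - 5.

41 s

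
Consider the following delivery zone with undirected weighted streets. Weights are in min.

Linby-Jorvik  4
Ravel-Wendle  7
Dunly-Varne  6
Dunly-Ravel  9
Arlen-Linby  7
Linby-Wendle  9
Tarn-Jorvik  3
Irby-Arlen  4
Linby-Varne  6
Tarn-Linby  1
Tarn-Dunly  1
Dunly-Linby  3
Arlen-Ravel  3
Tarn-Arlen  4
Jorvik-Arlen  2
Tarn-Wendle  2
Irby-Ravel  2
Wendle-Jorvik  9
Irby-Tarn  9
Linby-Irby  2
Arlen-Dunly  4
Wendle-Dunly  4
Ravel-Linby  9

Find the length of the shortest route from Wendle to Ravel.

7 min

Running Dijkstra from Wendle:
Wendle: 0
Tarn: 2  (via Wendle)
Dunly: 3  (via Tarn)
Linby: 3  (via Tarn)
Jorvik: 5  (via Tarn)
Irby: 5  (via Linby)
Arlen: 6  (via Tarn)
Ravel: 7  (via Wendle)
Shortest route: Wendle–Ravel = 7 min.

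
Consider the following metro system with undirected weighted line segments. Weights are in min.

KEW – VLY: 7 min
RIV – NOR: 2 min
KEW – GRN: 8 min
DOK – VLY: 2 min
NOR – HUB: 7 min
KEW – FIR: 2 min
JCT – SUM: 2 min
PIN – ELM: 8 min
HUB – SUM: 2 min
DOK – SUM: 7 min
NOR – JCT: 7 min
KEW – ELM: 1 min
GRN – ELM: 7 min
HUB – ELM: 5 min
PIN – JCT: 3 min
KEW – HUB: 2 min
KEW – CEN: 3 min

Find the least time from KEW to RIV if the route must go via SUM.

Best KEW to SUM: KEW–HUB–SUM costing 4
Shortest SUM→RIV: SUM–JCT–NOR–RIV = 11
Total via SUM: 4 + 11 = 15 min.

15 min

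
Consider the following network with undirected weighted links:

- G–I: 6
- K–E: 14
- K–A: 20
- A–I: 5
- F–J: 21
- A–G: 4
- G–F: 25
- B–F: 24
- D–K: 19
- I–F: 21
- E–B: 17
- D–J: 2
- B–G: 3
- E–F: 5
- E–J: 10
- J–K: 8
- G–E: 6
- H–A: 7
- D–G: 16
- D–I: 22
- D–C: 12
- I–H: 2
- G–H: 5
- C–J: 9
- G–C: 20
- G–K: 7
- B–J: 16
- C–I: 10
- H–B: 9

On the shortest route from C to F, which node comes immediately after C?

Candidate routes:
C → I → G → E → F: 10+6+6+5 = 27
C → J → E → F: 9+10+5 = 24
The minimum is 24 via C → J → E → F.
So from C the first move is to J.

J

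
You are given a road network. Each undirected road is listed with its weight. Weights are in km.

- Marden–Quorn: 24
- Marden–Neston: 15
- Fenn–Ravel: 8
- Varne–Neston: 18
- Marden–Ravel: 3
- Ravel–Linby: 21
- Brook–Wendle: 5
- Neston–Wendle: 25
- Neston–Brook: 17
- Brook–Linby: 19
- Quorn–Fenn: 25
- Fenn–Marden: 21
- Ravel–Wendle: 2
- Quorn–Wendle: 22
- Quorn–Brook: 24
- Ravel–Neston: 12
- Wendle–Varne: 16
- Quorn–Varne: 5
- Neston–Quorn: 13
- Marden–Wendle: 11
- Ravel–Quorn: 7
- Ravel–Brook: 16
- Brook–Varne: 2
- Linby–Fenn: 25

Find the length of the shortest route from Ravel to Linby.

21 km

Shortest distances from Ravel:
Ravel: 0
Wendle: 2  (via Ravel)
Marden: 3  (via Ravel)
Brook: 7  (via Wendle)
Quorn: 7  (via Ravel)
Fenn: 8  (via Ravel)
Varne: 9  (via Brook)
Neston: 12  (via Ravel)
Linby: 21  (via Ravel)
Shortest route: Ravel → Linby = 21 km.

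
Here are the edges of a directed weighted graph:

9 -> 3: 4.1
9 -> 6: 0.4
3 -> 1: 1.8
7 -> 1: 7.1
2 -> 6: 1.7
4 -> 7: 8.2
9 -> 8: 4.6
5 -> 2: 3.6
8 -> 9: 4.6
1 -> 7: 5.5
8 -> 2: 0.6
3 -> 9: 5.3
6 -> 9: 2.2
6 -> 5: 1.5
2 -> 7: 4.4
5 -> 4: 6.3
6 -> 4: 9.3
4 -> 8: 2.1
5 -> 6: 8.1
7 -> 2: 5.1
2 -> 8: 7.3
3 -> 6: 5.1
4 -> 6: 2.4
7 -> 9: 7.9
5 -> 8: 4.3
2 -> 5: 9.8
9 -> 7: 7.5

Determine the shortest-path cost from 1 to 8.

17.9

Candidate routes:
1 → 7 → 9 → 8: 5.5+7.9+4.6 = 18
1 → 7 → 2 → 8: 5.5+5.1+7.3 = 17.9
The minimum is 17.9 via 1 → 7 → 2 → 8.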